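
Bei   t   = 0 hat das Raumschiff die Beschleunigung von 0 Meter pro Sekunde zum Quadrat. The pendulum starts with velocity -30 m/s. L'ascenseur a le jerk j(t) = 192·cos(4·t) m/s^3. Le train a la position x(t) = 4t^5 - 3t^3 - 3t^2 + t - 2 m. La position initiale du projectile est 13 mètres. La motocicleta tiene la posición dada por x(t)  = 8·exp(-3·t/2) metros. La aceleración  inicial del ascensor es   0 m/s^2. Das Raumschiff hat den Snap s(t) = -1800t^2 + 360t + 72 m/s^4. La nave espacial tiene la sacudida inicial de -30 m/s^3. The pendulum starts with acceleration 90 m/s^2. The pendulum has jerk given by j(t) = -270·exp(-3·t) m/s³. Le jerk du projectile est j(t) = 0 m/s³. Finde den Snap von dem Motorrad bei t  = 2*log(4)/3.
Um dies zu lösen, müssen wir 4 Ableitungen unserer Gleichung für die Position x(t) = 8·exp(-3·t/2) nehmen. Durch Ableiten von der Position erhalten wir die Geschwindigkeit: v(t) = -12·exp(-3·t/2). Durch Ableiten von der Geschwindigkeit erhalten wir die Beschleunigung: a(t) = 18·exp(-3·t/2). Durch Ableiten von der Beschleunigung erhalten wir den Ruck: j(t) = -27·exp(-3·t/2). Mit d/dt von j(t) finden wir s(t) = 81·exp(-3·t/2)/2. Mit s(t) = 81·exp(-3·t/2)/2 und Einsetzen von t = 2*log(4)/3, finden wir s = 81/8.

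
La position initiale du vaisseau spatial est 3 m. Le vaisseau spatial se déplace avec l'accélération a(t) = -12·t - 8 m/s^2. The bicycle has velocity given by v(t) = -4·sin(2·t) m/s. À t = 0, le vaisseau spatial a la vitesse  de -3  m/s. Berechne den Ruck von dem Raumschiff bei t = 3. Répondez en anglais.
Starting from acceleration a(t) = -12·t - 8, we take 1 derivative. Differentiating acceleration, we get jerk: j(t) = -12. We have jerk j(t) = -12. Substituting t = 3: j(3) = -12.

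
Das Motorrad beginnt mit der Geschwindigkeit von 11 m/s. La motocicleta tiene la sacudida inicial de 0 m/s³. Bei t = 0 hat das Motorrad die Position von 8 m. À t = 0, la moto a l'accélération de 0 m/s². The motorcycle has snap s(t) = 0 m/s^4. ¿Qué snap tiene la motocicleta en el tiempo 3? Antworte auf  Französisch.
Nous avons le snap s(t) = 0. En substituant t = 3: s(3) = 0.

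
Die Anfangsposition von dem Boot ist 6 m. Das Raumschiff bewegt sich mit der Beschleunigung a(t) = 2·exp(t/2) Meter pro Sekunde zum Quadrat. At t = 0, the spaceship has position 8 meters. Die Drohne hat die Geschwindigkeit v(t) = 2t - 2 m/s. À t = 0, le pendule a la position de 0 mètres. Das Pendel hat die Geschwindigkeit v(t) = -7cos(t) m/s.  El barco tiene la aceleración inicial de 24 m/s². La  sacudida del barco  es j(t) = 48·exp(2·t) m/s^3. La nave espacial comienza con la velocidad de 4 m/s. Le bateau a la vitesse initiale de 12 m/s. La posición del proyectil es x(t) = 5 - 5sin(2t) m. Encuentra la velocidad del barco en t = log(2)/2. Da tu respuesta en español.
Necesitamos integrar nuestra ecuación de la sacudida j(t) = 48·exp(2·t) 2 veces. Tomando ∫j(t)dt y aplicando a(0) = 24, encontramos a(t) = 24·exp(2·t). La integral de la aceleración, con v(0) = 12, da la velocidad: v(t) = 12·exp(2·t). Usando v(t) = 12·exp(2·t) y sustituyendo t = log(2)/2, encontramos v = 24.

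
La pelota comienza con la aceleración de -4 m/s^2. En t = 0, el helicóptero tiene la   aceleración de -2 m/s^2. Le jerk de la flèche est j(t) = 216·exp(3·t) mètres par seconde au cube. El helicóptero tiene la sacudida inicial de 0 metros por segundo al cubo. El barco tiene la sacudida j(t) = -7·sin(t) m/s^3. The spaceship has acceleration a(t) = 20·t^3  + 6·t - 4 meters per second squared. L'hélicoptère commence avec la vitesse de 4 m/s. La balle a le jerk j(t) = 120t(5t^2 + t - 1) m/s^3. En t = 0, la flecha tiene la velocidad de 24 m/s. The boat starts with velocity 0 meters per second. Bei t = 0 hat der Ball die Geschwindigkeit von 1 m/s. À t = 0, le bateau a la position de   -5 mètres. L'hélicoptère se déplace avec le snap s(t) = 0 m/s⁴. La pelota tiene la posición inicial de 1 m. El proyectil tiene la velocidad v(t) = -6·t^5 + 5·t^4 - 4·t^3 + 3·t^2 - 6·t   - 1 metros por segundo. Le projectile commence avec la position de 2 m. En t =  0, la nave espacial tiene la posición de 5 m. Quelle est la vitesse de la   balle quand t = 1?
Nous devons trouver la primitive de notre équation du jerk j(t) = 120·t·(5·t^2 + t - 1) 2 fois. La primitive du jerk est l'accélération. En utilisant a(0) = -4, nous obtenons a(t) = 150·t^4 + 40·t^3 - 60·t^2 - 4. La primitive de l'accélération, avec v(0) = 1, donne la vitesse: v(t) = 30·t^5 + 10·t^4 - 20·t^3 - 4·t + 1. De l'équation de la vitesse v(t) = 30·t^5 + 10·t^4 - 20·t^3 - 4·t + 1, nous substituons t = 1 pour obtenir v = 17.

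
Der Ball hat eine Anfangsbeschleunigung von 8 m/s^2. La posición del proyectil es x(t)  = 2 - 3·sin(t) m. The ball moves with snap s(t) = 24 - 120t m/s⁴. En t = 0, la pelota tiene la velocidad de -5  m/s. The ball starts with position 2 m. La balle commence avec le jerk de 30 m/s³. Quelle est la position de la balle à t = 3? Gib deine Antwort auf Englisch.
To find the answer, we compute 4 antiderivatives of s(t) = 24 - 120·t. The antiderivative of snap is jerk. Using j(0) = 30, we get j(t) = -60·t^2 + 24·t + 30. Taking ∫j(t)dt and applying a(0) = 8, we find a(t) = -20·t^3 + 12·t^2 + 30·t + 8. The antiderivative of acceleration is velocity. Using v(0) = -5, we get v(t) = -5·t^4 + 4·t^3 + 15·t^2 + 8·t - 5. The integral of velocity, with x(0) = 2, gives position: x(t) = -t^5 + t^4 + 5·t^3 + 4·t^2 - 5·t + 2. From the given position equation x(t) = -t^5 + t^4 + 5·t^3 + 4·t^2 - 5·t + 2, we substitute t = 3 to get x = -4.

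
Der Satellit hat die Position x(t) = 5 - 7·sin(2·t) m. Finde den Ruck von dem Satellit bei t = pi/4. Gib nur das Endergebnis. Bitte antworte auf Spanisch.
La respuesta es 0.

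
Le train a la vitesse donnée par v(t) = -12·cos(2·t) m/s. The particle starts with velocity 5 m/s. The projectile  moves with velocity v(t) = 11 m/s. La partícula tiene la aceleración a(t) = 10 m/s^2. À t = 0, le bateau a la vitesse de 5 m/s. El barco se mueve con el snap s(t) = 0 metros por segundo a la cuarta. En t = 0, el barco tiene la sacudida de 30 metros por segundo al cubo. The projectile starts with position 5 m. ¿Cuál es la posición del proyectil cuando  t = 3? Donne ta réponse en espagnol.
Debemos encontrar la integral de nuestra ecuación de la velocidad v(t) = 11 1 vez. Integrando la velocidad y usando la condición inicial x(0) = 5, obtenemos x(t) = 11·t + 5. Usando x(t) = 11·t + 5 y sustituyendo t = 3, encontramos x = 38.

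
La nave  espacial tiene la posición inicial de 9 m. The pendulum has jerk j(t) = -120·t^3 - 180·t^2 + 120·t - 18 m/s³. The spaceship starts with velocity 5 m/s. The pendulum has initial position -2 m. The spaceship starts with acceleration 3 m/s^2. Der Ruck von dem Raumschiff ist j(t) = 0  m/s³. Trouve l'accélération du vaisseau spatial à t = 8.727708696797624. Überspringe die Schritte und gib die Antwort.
a(8.727708696797624) = 3.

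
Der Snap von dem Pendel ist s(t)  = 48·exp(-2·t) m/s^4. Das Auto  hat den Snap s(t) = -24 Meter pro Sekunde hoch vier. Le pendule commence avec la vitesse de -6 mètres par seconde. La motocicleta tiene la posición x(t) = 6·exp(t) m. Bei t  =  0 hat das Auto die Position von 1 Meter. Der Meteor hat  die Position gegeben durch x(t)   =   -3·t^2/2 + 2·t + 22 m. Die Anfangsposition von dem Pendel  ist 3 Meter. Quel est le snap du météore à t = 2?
Pour résoudre ceci, nous devons prendre 4 dérivées de notre équation de la position x(t) = -3·t^2/2 + 2·t + 22. En prenant d/dt de x(t), nous trouvons v(t) = 2 - 3·t. La dérivée de la vitesse donne l'accélération: a(t) = -3. En dérivant l'accélération, nous obtenons le jerk: j(t) = 0. En dérivant le jerk, nous obtenons le snap: s(t) = 0. Nous avons le snap s(t) = 0. En substituant t = 2: s(2) = 0.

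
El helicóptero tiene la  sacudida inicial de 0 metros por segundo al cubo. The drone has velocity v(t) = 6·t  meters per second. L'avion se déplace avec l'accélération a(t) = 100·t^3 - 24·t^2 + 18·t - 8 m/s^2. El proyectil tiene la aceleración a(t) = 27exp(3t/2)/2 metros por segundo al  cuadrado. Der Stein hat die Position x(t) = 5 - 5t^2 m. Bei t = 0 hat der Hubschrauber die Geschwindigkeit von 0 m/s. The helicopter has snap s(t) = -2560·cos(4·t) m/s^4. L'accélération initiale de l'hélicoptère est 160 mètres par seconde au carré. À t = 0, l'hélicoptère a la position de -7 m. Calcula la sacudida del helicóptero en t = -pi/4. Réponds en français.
Nous devons trouver la primitive de notre équation du snap s(t) = -2560·cos(4·t) 1 fois. La primitive du snap est le jerk. En utilisant j(0) = 0, nous obtenons j(t) = -640·sin(4·t). En utilisant j(t) = -640·sin(4·t) et en substituant t = -pi/4, nous trouvons j = 0.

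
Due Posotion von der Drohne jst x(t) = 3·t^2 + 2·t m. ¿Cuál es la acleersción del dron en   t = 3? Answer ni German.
Ausgehend von der Position x(t) = 3·t^2 + 2·t, nehmen wir 2 Ableitungen. Mit d/dt von x(t) finden wir v(t) = 6·t + 2. Durch Ableiten von der Geschwindigkeit erhalten wir die Beschleunigung: a(t) = 6. Wir haben die Beschleunigung a(t) = 6. Durch Einsetzen von t = 3: a(3) = 6.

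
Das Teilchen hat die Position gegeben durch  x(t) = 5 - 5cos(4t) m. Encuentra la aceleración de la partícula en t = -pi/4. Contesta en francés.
Nous devons dériver notre équation de la position x(t) = 5 - 5·cos(4·t) 2 fois. La dérivée de la position donne la vitesse: v(t) = 20·sin(4·t). En prenant d/dt de v(t), nous trouvons a(t) = 80·cos(4·t). En utilisant a(t) = 80·cos(4·t) et en substituant t = -pi/4, nous trouvons a = -80.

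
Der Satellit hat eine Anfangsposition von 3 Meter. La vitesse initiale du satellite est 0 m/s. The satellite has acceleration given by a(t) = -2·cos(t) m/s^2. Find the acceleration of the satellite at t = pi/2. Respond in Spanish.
Usando a(t) = -2·cos(t) y sustituyendo t = pi/2, encontramos a = 0.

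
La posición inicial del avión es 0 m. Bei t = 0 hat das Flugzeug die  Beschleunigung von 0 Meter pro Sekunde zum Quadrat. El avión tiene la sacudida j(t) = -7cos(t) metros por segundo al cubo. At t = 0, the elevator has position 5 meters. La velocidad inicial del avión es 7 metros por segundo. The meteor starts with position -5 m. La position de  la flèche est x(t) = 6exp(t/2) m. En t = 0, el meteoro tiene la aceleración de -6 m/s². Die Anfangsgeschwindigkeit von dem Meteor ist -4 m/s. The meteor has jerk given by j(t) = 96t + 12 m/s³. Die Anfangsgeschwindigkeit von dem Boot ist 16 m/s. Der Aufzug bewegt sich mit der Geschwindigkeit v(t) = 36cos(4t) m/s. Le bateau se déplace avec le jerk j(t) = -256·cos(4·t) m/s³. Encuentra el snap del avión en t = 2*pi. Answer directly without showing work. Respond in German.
s(2*pi) = 0.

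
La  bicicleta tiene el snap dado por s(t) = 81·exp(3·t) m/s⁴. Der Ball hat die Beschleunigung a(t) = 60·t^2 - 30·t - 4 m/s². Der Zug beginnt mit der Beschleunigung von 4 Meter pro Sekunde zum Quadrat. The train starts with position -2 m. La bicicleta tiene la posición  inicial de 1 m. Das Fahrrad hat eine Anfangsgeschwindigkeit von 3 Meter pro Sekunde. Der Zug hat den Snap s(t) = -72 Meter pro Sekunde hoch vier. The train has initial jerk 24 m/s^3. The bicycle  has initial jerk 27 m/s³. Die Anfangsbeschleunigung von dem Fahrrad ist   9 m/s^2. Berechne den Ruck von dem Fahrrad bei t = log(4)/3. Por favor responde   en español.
Para resolver esto, necesitamos tomar 1 integral de nuestra ecuación del snap s(t) = 81·exp(3·t). Tomando ∫s(t)dt y aplicando j(0) = 27, encontramos j(t) = 27·exp(3·t). De la ecuación de la sacudida j(t) = 27·exp(3·t), sustituimos t = log(4)/3 para obtener j = 108.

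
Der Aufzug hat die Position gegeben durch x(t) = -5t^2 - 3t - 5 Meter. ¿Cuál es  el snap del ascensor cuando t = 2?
Debemos derivar nuestra ecuación de la posición x(t) = -5·t^2 - 3·t - 5 4 veces. Tomando d/dt de x(t), encontramos v(t) = -10·t - 3. La derivada de la velocidad da la aceleración: a(t) = -10. La derivada de la aceleración da la sacudida: j(t) = 0. Tomando d/dt de j(t), encontramos s(t) = 0. Usando s(t) = 0 y sustituyendo t = 2, encontramos s = 0.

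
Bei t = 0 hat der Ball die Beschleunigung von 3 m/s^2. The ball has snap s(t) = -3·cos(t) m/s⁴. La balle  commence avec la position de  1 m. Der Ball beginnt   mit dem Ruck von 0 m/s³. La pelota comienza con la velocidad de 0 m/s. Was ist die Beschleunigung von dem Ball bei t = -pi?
Wir müssen das Integral unserer Gleichung für den Snap s(t) = -3·cos(t) 2-mal finden. Durch Integration von dem Snap und Verwendung der Anfangsbedingung j(0) = 0, erhalten wir j(t) = -3·sin(t). Das Integral von dem Ruck ist die Beschleunigung. Mit a(0) = 3 erhalten wir a(t) = 3·cos(t). Aus der Gleichung für die Beschleunigung a(t) = 3·cos(t), setzen wir t = -pi ein und erhalten a = -3.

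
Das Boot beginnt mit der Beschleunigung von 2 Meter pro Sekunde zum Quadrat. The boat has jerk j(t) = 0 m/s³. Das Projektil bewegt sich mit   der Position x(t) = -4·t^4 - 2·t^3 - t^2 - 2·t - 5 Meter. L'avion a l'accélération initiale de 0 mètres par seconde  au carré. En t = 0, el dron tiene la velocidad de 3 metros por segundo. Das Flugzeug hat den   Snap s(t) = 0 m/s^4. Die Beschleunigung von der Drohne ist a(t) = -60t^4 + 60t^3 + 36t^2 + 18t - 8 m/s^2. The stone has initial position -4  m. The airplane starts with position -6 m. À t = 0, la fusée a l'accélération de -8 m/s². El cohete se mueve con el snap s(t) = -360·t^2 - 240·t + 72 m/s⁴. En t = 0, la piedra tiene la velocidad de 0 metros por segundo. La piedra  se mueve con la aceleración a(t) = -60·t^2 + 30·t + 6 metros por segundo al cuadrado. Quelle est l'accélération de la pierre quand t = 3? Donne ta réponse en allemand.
Aus der Gleichung für die Beschleunigung a(t) = -60·t^2 + 30·t + 6, setzen wir t = 3 ein und erhalten a = -444.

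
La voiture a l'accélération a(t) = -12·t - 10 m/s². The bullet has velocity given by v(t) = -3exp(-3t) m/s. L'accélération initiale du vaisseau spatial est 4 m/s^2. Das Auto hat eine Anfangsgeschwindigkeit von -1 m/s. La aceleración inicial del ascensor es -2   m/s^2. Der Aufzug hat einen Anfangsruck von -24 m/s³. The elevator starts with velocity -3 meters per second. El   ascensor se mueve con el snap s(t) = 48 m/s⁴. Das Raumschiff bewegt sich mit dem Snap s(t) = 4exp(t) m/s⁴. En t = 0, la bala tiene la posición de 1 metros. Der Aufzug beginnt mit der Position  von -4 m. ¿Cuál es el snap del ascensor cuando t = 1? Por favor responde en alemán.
Wir haben den Snap s(t) = 48. Durch Einsetzen von t = 1: s(1) = 48.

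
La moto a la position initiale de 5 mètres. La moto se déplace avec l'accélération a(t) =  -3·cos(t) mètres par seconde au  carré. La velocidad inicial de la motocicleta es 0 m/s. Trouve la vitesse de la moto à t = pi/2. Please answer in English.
To solve this, we need to take 1 antiderivative of our acceleration equation a(t) = -3·cos(t). Taking ∫a(t)dt and applying v(0) = 0, we find v(t) = -3·sin(t). Using v(t) = -3·sin(t) and substituting t = pi/2, we find v = -3.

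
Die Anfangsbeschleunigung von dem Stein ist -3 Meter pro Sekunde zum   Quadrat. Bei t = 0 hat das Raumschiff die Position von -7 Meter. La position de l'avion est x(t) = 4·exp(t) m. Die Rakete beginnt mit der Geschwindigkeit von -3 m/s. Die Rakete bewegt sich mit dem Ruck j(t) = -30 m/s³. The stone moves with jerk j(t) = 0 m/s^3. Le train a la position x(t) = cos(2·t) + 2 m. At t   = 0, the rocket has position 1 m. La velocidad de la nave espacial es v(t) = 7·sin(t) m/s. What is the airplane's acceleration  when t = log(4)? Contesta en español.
Para resolver esto, necesitamos tomar 2 derivadas de nuestra ecuación de la posición x(t) = 4·exp(t). Derivando la posición, obtenemos la velocidad: v(t) = 4·exp(t). La derivada de la velocidad da la aceleración: a(t) = 4·exp(t). Tenemos la aceleración a(t) = 4·exp(t). Sustituyendo t = log(4): a(log(4)) = 16.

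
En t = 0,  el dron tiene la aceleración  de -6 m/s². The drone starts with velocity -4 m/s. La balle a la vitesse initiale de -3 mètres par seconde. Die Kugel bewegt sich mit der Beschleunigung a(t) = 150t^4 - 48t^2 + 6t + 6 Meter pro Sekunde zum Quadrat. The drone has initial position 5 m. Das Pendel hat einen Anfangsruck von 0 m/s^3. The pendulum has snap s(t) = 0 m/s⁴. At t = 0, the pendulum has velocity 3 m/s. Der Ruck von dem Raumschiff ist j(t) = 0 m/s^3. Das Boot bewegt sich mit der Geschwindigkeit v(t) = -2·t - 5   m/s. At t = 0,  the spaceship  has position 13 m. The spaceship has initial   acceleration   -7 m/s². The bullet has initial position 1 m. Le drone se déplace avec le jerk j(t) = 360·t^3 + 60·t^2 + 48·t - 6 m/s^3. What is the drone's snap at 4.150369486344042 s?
Starting from jerk j(t) = 360·t^3 + 60·t^2 + 48·t - 6, we take 1 derivative. Differentiating jerk, we get snap: s(t) = 1080·t^2 + 120·t + 48. From the given snap equation s(t) = 1080·t^2 + 120·t + 48, we substitute t = 4.150369486344042 to get s = 19149.6565613910.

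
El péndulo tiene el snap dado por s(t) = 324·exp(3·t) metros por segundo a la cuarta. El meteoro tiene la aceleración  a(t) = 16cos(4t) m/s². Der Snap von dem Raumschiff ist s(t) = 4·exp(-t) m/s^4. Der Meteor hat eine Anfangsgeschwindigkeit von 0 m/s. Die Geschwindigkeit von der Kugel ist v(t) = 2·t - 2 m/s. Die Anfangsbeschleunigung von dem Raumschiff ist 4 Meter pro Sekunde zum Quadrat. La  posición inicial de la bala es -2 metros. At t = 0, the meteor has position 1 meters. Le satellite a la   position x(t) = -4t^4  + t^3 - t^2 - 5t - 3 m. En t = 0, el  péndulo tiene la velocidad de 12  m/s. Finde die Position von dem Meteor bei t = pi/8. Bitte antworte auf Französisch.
Nous devons trouver la primitive de notre équation de l'accélération a(t) = 16·cos(4·t) 2 fois. L'intégrale de l'accélération, avec v(0) = 0, donne la vitesse: v(t) = 4·sin(4·t). En intégrant la vitesse et en utilisant la condition initiale x(0) = 1, nous obtenons x(t) = 2 - cos(4·t). En utilisant x(t) = 2 - cos(4·t) et en substituant t = pi/8, nous trouvons x = 2.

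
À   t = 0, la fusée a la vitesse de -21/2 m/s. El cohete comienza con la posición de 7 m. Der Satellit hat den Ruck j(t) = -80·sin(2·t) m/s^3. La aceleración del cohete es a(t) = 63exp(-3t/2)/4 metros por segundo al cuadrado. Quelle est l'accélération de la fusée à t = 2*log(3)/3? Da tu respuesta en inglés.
We have acceleration a(t) = 63·exp(-3·t/2)/4. Substituting t = 2*log(3)/3: a(2*log(3)/3) = 21/4.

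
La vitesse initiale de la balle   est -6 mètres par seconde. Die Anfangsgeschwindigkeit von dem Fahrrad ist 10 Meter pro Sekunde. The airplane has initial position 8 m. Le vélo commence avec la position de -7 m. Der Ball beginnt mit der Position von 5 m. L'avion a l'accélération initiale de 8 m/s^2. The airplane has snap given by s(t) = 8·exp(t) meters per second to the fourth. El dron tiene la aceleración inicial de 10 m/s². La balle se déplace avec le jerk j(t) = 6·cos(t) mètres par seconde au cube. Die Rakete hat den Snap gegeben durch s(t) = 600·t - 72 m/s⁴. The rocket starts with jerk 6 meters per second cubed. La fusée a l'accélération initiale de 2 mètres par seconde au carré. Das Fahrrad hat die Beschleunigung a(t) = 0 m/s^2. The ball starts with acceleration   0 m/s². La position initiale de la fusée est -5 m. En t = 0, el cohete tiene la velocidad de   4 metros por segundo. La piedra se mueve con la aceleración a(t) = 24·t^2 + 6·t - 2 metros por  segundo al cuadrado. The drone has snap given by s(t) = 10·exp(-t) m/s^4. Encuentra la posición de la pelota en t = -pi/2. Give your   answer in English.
Starting from jerk j(t) = 6·cos(t), we take 3 antiderivatives. Finding the integral of j(t) and using a(0) = 0: a(t) = 6·sin(t). The antiderivative of acceleration, with v(0) = -6, gives velocity: v(t) = -6·cos(t). The integral of velocity, with x(0) = 5, gives position: x(t) = 5 - 6·sin(t). From the given position equation x(t) = 5 - 6·sin(t), we substitute t = -pi/2 to get x = 11.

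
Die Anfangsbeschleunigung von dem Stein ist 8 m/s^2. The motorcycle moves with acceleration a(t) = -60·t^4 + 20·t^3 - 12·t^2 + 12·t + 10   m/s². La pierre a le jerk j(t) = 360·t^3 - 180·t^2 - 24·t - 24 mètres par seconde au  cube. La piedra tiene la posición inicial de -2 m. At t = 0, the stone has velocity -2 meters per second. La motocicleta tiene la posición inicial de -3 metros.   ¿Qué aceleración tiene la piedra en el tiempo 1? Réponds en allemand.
Ausgehend von dem Ruck j(t) = 360·t^3 - 180·t^2 - 24·t - 24, nehmen wir 1 Integral. Die Stammfunktion von dem Ruck, mit a(0) = 8, ergibt die Beschleunigung: a(t) = 90·t^4 - 60·t^3 - 12·t^2 - 24·t + 8. Aus der Gleichung für die Beschleunigung a(t) = 90·t^4 - 60·t^3 - 12·t^2 - 24·t + 8, setzen wir t = 1 ein und erhalten a = 2.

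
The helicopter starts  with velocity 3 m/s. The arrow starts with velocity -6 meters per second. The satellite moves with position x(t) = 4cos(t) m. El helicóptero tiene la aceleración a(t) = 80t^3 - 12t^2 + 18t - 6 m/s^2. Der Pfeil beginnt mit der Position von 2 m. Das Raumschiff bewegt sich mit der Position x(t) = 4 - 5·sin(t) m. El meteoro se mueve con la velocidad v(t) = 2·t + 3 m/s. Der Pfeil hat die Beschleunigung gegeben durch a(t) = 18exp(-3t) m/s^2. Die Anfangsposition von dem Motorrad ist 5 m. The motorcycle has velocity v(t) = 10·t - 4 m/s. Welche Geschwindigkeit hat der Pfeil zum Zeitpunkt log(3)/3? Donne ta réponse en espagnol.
Necesitamos integrar nuestra ecuación de la aceleración a(t) = 18·exp(-3·t) 1 vez. La antiderivada de la aceleración, con v(0) = -6, da la velocidad: v(t) = -6·exp(-3·t). Usando v(t) = -6·exp(-3·t) y sustituyendo t = log(3)/3, encontramos v = -2.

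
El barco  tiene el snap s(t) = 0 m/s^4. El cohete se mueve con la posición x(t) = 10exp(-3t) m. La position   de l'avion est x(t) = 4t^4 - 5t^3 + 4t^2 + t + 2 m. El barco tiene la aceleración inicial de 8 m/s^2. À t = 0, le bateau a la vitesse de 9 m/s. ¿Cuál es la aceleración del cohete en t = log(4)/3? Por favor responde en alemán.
Ausgehend von der Position x(t) = 10·exp(-3·t), nehmen wir 2 Ableitungen. Durch Ableiten von der Position erhalten wir die Geschwindigkeit: v(t) = -30·exp(-3·t). Durch Ableiten von der Geschwindigkeit erhalten wir die Beschleunigung: a(t) = 90·exp(-3·t). Mit a(t) = 90·exp(-3·t) und Einsetzen von t = log(4)/3, finden wir a = 45/2.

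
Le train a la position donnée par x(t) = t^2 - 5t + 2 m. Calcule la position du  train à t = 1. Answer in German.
Wir haben die Position x(t) = t^2 - 5·t + 2. Durch Einsetzen von t = 1: x(1) = -2.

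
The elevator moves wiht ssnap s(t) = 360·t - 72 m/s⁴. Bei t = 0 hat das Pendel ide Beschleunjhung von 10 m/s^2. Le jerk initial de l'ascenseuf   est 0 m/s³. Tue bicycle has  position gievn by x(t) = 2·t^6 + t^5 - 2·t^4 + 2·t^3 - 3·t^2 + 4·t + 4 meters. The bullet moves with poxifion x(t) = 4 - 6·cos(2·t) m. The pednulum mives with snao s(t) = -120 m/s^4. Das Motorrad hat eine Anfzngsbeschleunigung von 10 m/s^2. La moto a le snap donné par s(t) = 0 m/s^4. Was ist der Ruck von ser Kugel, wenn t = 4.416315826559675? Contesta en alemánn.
Um dies zu lösen, müssen wir 3 Ableitungen unserer Gleichung für die Position x(t) = 4 - 6·cos(2·t) nehmen. Durch Ableiten von der Position erhalten wir die Geschwindigkeit: v(t) = 12·sin(2·t). Durch Ableiten von der Geschwindigkeit erhalten wir die Beschleunigung: a(t) = 24·cos(2·t). Durch Ableiten von der Beschleunigung erhalten wir den Ruck: j(t) = -48·sin(2·t). Mit j(t) = -48·sin(2·t) und Einsetzen von t = 4.416315826559675, finden wir j = -26.7908733313803.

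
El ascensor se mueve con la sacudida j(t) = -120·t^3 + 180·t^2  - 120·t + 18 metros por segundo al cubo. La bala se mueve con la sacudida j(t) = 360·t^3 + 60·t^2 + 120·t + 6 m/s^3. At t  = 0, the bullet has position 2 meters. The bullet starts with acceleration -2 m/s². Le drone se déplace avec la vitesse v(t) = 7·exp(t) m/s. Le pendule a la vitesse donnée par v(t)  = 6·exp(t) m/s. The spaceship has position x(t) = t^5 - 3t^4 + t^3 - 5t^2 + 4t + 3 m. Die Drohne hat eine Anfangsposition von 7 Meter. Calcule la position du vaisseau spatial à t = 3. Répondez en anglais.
From the given position equation x(t) = t^5 - 3·t^4 + t^3 - 5·t^2 + 4·t + 3, we substitute t = 3 to get x = -3.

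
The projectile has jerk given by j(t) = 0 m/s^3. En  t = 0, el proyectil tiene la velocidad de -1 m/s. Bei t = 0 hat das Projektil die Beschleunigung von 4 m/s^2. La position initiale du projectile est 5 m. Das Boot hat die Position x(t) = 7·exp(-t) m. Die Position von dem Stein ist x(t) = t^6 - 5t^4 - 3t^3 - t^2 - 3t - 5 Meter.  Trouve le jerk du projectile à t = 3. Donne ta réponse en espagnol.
De la ecuación de la sacudida j(t) = 0, sustituimos t = 3 para obtener j = 0.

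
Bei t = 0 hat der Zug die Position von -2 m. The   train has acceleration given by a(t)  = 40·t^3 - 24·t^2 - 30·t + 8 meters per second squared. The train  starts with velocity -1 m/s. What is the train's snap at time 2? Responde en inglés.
Starting from acceleration a(t) = 40·t^3 - 24·t^2 - 30·t + 8, we take 2 derivatives. The derivative of acceleration gives jerk: j(t) = 120·t^2 - 48·t - 30. Differentiating jerk, we get snap: s(t) = 240·t - 48. Using s(t) = 240·t - 48 and substituting t = 2, we find s = 432.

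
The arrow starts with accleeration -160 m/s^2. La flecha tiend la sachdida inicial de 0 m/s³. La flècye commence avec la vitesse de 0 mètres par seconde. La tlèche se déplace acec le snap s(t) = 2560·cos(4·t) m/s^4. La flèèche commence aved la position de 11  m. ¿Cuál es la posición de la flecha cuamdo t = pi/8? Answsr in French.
Pour résoudre ceci, nous devons prendre 4 intégrales de notre équation du snap s(t) = 2560·cos(4·t). En prenant ∫s(t)dt et en appliquant j(0) = 0, nous trouvons j(t) = 640·sin(4·t). La primitive du jerk est l'accélération. En utilisant a(0) = -160, nous obtenons a(t) = -160·cos(4·t). L'intégrale de l'accélération, avec v(0) = 0, donne la vitesse: v(t) = -40·sin(4·t). L'intégrale de la vitesse, avec x(0) = 11, donne la position: x(t) = 10·cos(4·t) + 1. De l'équation de la position x(t) = 10·cos(4·t) + 1, nous substituons t = pi/8 pour obtenir x = 1.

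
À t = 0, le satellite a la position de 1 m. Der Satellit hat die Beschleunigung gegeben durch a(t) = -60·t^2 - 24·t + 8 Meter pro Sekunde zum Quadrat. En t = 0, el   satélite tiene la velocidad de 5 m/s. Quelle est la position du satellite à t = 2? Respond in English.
We need to integrate our acceleration equation a(t) = -60·t^2 - 24·t + 8 2 times. Finding the antiderivative of a(t) and using v(0) = 5: v(t) = -20·t^3 - 12·t^2 + 8·t + 5. Integrating velocity and using the initial condition x(0) = 1, we get x(t) = -5·t^4 - 4·t^3 + 4·t^2 + 5·t + 1. Using x(t) = -5·t^4 - 4·t^3 + 4·t^2 + 5·t + 1 and substituting t = 2, we find x = -85.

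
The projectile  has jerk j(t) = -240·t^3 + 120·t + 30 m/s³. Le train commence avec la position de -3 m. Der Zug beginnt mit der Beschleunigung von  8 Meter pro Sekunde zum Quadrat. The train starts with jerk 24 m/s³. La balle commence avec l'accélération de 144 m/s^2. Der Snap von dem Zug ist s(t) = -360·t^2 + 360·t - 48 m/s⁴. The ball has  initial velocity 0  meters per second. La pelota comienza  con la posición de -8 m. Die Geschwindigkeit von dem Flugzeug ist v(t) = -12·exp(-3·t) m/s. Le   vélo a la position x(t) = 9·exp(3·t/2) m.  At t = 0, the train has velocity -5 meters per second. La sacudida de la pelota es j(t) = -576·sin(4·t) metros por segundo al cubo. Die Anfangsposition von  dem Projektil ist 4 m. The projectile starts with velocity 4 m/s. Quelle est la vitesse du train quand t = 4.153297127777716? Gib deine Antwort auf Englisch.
To find the answer, we compute 3 integrals of s(t) = -360·t^2 + 360·t - 48. The integral of snap, with j(0) = 24, gives jerk: j(t) = -120·t^3 + 180·t^2 - 48·t + 24. The integral of jerk is acceleration. Using a(0) = 8, we get a(t) = -30·t^4 + 60·t^3 - 24·t^2 + 24·t + 8. The antiderivative of acceleration, with v(0) = -5, gives velocity: v(t) = -6·t^5 + 15·t^4 - 8·t^3 + 12·t^2 + 8·t - 5. We have velocity v(t) = -6·t^5 + 15·t^4 - 8·t^3 + 12·t^2 + 8·t - 5. Substituting t = 4.153297127777716: v(4.153297127777716) = -3289.63929231240.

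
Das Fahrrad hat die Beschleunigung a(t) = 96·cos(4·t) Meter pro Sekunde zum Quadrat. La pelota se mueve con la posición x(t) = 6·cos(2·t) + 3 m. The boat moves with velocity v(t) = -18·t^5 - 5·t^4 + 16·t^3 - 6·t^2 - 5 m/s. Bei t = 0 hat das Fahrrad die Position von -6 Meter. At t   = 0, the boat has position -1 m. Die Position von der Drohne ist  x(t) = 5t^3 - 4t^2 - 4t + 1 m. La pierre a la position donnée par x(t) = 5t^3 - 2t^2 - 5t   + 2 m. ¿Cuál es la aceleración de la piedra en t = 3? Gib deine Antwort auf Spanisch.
Para resolver esto, necesitamos tomar 2 derivadas de nuestra ecuación de la posición x(t) = 5·t^3 - 2·t^2 - 5·t + 2. Tomando d/dt de x(t), encontramos v(t) = 15·t^2 - 4·t - 5. Derivando la velocidad, obtenemos la aceleración: a(t) = 30·t - 4. De la ecuación de la aceleración a(t) = 30·t - 4, sustituimos t = 3 para obtener a = 86.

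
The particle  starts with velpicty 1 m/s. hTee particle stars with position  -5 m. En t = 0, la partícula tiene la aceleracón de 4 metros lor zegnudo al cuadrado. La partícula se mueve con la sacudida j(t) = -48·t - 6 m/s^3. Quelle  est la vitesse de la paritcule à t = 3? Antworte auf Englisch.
To solve this, we need to take 2 antiderivatives of our jerk equation j(t) = -48·t - 6. The integral of jerk is acceleration. Using a(0) = 4, we get a(t) = -24·t^2 - 6·t + 4. Finding the antiderivative of a(t) and using v(0) = 1: v(t) = -8·t^3 - 3·t^2 + 4·t + 1. We have velocity v(t) = -8·t^3 - 3·t^2 + 4·t + 1. Substituting t = 3: v(3) = -230.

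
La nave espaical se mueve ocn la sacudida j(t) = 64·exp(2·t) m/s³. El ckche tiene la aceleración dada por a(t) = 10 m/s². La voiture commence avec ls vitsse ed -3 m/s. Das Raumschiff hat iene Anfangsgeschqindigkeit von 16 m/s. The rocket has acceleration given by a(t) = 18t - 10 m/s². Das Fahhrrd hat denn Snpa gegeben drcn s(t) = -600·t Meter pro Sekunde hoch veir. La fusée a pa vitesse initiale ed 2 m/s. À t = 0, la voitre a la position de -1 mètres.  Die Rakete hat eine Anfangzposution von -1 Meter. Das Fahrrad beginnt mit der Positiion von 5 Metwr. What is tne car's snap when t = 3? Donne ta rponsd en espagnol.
Debemos derivar nuestra ecuación de la aceleración a(t) = 10 2 veces. La derivada de la aceleración da la sacudida: j(t) = 0. La derivada de la sacudida da el snap: s(t) = 0. Tenemos el snap s(t) = 0. Sustituyendo t = 3: s(3) = 0.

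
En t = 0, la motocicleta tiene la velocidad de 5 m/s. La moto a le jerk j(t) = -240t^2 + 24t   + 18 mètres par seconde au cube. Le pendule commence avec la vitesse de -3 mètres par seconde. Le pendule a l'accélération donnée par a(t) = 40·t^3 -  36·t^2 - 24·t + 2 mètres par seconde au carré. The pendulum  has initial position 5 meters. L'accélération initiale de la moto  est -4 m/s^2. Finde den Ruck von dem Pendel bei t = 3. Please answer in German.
Um dies zu lösen, müssen wir 1 Ableitung unserer Gleichung für die Beschleunigung a(t) = 40·t^3 - 36·t^2 - 24·t + 2 nehmen. Die Ableitung von der Beschleunigung ergibt den Ruck: j(t) = 120·t^2 - 72·t - 24. Wir haben den Ruck j(t) = 120·t^2 - 72·t - 24. Durch Einsetzen von t = 3: j(3) = 840.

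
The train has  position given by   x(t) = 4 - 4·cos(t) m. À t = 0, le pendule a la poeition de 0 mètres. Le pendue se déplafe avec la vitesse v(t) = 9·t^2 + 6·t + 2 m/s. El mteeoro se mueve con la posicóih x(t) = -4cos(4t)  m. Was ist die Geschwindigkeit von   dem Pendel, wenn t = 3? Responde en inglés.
From the given velocity equation v(t) = 9·t^2 + 6·t + 2, we substitute t = 3 to get v = 101.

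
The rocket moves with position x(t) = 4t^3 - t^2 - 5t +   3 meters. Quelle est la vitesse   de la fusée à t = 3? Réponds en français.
Nous devons dériver notre équation de la position x(t) = 4·t^3 - t^2 - 5·t + 3 1 fois. La dérivée de la position donne la vitesse: v(t) = 12·t^2 - 2·t - 5. De l'équation de la vitesse v(t) = 12·t^2 - 2·t - 5, nous substituons t = 3 pour obtenir v = 97.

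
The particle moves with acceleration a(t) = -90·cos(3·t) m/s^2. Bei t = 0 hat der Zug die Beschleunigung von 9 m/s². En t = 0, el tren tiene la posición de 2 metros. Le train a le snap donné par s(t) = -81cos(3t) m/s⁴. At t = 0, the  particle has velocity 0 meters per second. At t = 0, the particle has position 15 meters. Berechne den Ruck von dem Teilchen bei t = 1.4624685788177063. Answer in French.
Pour résoudre ceci, nous devons prendre 1 dérivée de notre équation de l'accélération a(t) = -90·cos(3·t). La dérivée de l'accélération donne le jerk: j(t) = 270·sin(3·t). De l'équation du jerk j(t) = 270·sin(3·t), nous substituons t = 1.4624685788177063 pour obtenir j = -255.867140693245.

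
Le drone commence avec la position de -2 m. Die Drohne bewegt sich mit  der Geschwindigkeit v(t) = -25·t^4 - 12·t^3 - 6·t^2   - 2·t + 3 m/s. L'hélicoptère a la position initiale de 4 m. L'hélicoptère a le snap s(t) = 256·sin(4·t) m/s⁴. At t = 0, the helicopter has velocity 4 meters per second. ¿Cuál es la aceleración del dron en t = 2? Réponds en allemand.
Um dies zu lösen, müssen wir 1 Ableitung unserer Gleichung für die Geschwindigkeit v(t) = -25·t^4 - 12·t^3 - 6·t^2 - 2·t + 3 nehmen. Durch Ableiten von der Geschwindigkeit erhalten wir die Beschleunigung: a(t) = -100·t^3 - 36·t^2 - 12·t - 2. Aus der Gleichung für die Beschleunigung a(t) = -100·t^3 - 36·t^2 - 12·t - 2, setzen wir t = 2 ein und erhalten a = -970.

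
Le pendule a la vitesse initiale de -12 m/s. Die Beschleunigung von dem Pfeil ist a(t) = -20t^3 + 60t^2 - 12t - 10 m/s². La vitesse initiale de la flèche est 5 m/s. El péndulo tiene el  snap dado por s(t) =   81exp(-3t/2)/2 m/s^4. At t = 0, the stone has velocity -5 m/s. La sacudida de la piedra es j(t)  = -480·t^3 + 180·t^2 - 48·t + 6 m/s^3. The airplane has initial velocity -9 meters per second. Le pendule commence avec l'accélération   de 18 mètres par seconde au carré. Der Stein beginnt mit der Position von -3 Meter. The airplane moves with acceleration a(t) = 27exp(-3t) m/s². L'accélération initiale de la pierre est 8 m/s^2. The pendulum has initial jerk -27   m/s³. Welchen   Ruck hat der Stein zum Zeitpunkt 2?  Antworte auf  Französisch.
Nous avons le jerk j(t) = -480·t^3 + 180·t^2 - 48·t + 6. En substituant t = 2: j(2) = -3210.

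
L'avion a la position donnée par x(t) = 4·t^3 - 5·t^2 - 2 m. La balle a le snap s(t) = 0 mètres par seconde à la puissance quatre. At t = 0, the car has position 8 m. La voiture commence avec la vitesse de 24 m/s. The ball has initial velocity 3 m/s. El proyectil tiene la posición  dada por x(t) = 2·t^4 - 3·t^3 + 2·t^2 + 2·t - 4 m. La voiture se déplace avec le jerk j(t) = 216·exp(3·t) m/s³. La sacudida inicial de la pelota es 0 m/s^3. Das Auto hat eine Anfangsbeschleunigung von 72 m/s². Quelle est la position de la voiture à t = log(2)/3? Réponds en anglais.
We need to integrate our jerk equation j(t) = 216·exp(3·t) 3 times. Taking ∫j(t)dt and applying a(0) = 72, we find a(t) = 72·exp(3·t). Integrating acceleration and using the initial condition v(0) = 24, we get v(t) = 24·exp(3·t). Integrating velocity and using the initial condition x(0) = 8, we get x(t) = 8·exp(3·t). From the given position equation x(t) = 8·exp(3·t), we substitute t = log(2)/3 to get x = 16.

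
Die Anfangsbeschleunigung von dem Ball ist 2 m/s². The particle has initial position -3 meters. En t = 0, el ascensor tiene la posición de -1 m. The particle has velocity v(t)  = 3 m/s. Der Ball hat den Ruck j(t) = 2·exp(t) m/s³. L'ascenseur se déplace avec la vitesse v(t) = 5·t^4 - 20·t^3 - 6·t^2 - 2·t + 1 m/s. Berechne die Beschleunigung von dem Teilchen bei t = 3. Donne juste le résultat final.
Die Beschleunigung bei t = 3 ist a = 0.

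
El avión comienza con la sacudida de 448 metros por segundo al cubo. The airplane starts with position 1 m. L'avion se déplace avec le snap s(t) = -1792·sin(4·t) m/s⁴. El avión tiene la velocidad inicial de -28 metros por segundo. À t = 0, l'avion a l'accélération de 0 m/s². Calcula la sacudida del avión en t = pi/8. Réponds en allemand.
Wir müssen die Stammfunktion unserer Gleichung für den Snap s(t) = -1792·sin(4·t) 1-mal finden. Durch Integration von dem Snap und Verwendung der Anfangsbedingung j(0) = 448, erhalten wir j(t) = 448·cos(4·t). Mit j(t) = 448·cos(4·t) und Einsetzen von t = pi/8, finden wir j = 0.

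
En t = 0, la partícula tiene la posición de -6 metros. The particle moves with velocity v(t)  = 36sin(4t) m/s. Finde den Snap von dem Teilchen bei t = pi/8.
Wir müssen unsere Gleichung für die Geschwindigkeit v(t) = 36·sin(4·t) 3-mal ableiten. Durch Ableiten von der Geschwindigkeit erhalten wir die Beschleunigung: a(t) = 144·cos(4·t). Mit d/dt von a(t) finden wir j(t) = -576·sin(4·t). Mit d/dt von j(t) finden wir s(t) = -2304·cos(4·t). Mit s(t) = -2304·cos(4·t) und Einsetzen von t = pi/8, finden wir s = 0.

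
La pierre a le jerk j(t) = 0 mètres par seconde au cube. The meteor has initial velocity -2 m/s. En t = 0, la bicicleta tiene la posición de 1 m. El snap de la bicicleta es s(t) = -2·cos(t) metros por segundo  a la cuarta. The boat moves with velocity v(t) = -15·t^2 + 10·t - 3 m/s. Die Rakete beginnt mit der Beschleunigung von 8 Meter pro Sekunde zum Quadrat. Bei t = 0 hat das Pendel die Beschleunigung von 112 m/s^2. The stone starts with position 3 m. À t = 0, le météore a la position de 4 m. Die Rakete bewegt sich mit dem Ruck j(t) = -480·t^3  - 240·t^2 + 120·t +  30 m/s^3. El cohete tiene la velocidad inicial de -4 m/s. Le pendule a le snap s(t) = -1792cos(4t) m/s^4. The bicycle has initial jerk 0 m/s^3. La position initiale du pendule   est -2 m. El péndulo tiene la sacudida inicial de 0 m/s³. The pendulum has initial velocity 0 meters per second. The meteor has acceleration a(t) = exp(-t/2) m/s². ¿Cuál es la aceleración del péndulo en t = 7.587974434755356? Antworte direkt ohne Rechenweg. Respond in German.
Bei t = 7.587974434755356, a = 54.3596010540400.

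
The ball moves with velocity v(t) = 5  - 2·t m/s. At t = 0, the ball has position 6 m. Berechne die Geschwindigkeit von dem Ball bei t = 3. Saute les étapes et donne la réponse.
v(3) = -1.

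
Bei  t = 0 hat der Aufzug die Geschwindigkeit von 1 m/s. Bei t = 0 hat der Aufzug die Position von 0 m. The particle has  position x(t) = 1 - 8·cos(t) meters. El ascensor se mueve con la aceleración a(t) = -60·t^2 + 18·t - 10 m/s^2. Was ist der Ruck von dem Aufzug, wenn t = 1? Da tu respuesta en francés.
En partant de l'accélération a(t) = -60·t^2 + 18·t - 10, nous prenons 1 dérivée. En dérivant l'accélération, nous obtenons le jerk: j(t) = 18 - 120·t. En utilisant j(t) = 18 - 120·t et en substituant t = 1, nous trouvons j = -102.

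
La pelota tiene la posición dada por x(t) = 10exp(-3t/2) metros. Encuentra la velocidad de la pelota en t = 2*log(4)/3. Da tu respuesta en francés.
En partant de la position x(t) = 10·exp(-3·t/2), nous prenons 1 dérivée. En dérivant la position, nous obtenons la vitesse: v(t) = -15·exp(-3·t/2). Nous avons la vitesse v(t) = -15·exp(-3·t/2). En substituant t = 2*log(4)/3: v(2*log(4)/3) = -15/4.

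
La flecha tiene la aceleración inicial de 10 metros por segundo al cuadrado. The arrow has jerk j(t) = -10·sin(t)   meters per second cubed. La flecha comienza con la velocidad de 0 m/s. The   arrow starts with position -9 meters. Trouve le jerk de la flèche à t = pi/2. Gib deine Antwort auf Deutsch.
Wir haben den Ruck j(t) = -10·sin(t). Durch Einsetzen von t = pi/2: j(pi/2) = -10.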